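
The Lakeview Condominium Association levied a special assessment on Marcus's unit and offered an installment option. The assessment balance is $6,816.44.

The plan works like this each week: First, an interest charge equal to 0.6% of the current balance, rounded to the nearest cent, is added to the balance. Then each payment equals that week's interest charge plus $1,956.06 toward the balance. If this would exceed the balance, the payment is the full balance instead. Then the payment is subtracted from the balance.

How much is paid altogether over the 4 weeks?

$6,909.62

Week 1: $6,816.44 +$40.90 interest = $6,857.34; pay $1,996.96 → $4,860.38
Week 2: $4,860.38 +$29.16 interest = $4,889.54; pay $1,985.22 → $2,904.32
Week 3: $2,904.32 +$17.43 interest = $2,921.75; pay $1,973.49 → $948.26
Week 4: $948.26 +$5.69 interest = $953.95; pay $953.95 → $0.00
Total paid: $6,909.62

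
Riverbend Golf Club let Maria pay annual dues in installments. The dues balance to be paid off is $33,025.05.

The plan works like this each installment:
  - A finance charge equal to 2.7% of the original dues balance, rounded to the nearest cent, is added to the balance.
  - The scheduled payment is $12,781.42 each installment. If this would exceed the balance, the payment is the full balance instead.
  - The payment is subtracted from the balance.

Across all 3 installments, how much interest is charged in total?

$2,675.04

Installment 1: $33,025.05 +$891.68 interest = $33,916.73; pay $12,781.42 → $21,135.31
Installment 2: $21,135.31 +$891.68 interest = $22,026.99; pay $12,781.42 → $9,245.57
Installment 3: $9,245.57 +$891.68 interest = $10,137.25; pay $10,137.25 → $0.00
Total interest: $891.68 + $891.68 + $891.68 = $2,675.04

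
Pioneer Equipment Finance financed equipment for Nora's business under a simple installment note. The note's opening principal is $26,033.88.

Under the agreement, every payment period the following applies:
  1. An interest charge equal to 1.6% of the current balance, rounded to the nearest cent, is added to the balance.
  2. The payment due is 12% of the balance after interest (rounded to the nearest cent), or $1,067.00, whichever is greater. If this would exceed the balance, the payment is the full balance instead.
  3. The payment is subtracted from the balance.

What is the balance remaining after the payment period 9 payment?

$9,504.45

Payment period 1: $26,033.88 +$416.54 interest = $26,450.42; pay $3,174.05 → $23,276.37
Payment period 2: $23,276.37 +$372.42 interest = $23,648.79; pay $2,837.85 → $20,810.94
Payment period 3: $20,810.94 +$332.98 interest = $21,143.92; pay $2,537.27 → $18,606.65
Payment period 4: $18,606.65 +$297.71 interest = $18,904.36; pay $2,268.52 → $16,635.84
Payment period 5: $16,635.84 +$266.17 interest = $16,902.01; pay $2,028.24 → $14,873.77
Payment period 6: $14,873.77 +$237.98 interest = $15,111.75; pay $1,813.41 → $13,298.34
Payment period 7: $13,298.34 +$212.77 interest = $13,511.11; pay $1,621.33 → $11,889.78
Payment period 8: $11,889.78 +$190.24 interest = $12,080.02; pay $1,449.60 → $10,630.42
Payment period 9: $10,630.42 +$170.09 interest = $10,800.51; pay $1,296.06 → $9,504.45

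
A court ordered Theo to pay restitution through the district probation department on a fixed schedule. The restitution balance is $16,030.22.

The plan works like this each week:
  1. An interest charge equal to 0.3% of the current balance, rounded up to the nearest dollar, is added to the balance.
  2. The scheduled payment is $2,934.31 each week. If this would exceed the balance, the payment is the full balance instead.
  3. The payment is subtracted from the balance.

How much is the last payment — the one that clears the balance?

Week 1: $16,030.22 +$49.00 interest = $16,079.22; pay $2,934.31 → $13,144.91
Week 2: $13,144.91 +$40.00 interest = $13,184.91; pay $2,934.31 → $10,250.60
Week 3: $10,250.60 +$31.00 interest = $10,281.60; pay $2,934.31 → $7,347.29
Week 4: $7,347.29 +$23.00 interest = $7,370.29; pay $2,934.31 → $4,435.98
Week 5: $4,435.98 +$14.00 interest = $4,449.98; pay $2,934.31 → $1,515.67
Week 6: $1,515.67 +$5.00 interest = $1,520.67; pay $1,520.67 → $0.00

$1,520.67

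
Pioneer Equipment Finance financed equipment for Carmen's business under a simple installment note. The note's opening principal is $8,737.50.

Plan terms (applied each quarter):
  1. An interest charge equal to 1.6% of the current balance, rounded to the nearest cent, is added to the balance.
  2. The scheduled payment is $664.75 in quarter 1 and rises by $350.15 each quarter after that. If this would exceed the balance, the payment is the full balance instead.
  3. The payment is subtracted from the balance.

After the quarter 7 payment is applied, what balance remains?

Quarter 1: opening $8,737.50; interest $139.80 → $8,877.30; payment $664.75; balance $8,212.55
Quarter 2: opening $8,212.55; interest $131.40 → $8,343.95; payment $1,014.90; balance $7,329.05
Quarter 3: opening $7,329.05; interest $117.26 → $7,446.31; payment $1,365.05; balance $6,081.26
Quarter 4: opening $6,081.26; interest $97.30 → $6,178.56; payment $1,715.20; balance $4,463.36
Quarter 5: opening $4,463.36; interest $71.41 → $4,534.77; payment $2,065.35; balance $2,469.42
Quarter 6: opening $2,469.42; interest $39.51 → $2,508.93; payment $2,415.50; balance $93.43
Quarter 7: opening $93.43; interest $1.49 → $94.92; payment $94.92; balance $0.00

$0.00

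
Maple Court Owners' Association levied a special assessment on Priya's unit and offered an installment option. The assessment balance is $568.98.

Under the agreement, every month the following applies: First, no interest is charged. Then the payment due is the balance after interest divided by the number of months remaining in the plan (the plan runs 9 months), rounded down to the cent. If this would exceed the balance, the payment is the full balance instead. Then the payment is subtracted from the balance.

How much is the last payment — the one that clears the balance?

$63.22

Month 1: $568.98 − $63.22 → $505.76
Month 2: $505.76 − $63.22 → $442.54
Month 3: $442.54 − $63.22 → $379.32
Month 4: $379.32 − $63.22 → $316.10
Month 5: $316.10 − $63.22 → $252.88
Month 6: $252.88 − $63.22 → $189.66
Month 7: $189.66 − $63.22 → $126.44
Month 8: $126.44 − $63.22 → $63.22
Month 9: $63.22 − $63.22 → $0.00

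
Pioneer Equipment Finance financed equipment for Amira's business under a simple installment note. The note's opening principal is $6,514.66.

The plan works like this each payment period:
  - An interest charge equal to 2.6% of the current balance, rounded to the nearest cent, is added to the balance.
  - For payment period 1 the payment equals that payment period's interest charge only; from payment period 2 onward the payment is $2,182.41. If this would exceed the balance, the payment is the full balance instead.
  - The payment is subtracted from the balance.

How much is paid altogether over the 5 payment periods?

$7,042.05

Payment period 1: opening $6,514.66; interest $169.38 → $6,684.04; payment $169.38; balance $6,514.66
Payment period 2: opening $6,514.66; interest $169.38 → $6,684.04; payment $2,182.41; balance $4,501.63
Payment period 3: opening $4,501.63; interest $117.04 → $4,618.67; payment $2,182.41; balance $2,436.26
Payment period 4: opening $2,436.26; interest $63.34 → $2,499.60; payment $2,182.41; balance $317.19
Payment period 5: opening $317.19; interest $8.25 → $325.44; payment $325.44; balance $0.00
Total paid: $7,042.05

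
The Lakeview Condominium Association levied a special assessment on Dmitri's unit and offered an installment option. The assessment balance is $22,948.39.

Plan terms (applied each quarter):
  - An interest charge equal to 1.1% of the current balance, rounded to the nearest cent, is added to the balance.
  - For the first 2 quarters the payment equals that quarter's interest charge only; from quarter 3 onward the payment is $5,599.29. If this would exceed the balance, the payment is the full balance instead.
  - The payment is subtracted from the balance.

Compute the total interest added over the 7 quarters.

$1,172.36

# | Opening | Interest | Payment | End bal
1 | $22,948.39 | $252.43 | $252.43 | $22,948.39
2 | $22,948.39 | $252.43 | $252.43 | $22,948.39
3 | $22,948.39 | $252.43 | $5,599.29 | $17,601.53
4 | $17,601.53 | $193.62 | $5,599.29 | $12,195.86
5 | $12,195.86 | $134.15 | $5,599.29 | $6,730.72
6 | $6,730.72 | $74.04 | $5,599.29 | $1,205.47
7 | $1,205.47 | $13.26 | $1,218.73 | $0.00
Total interest: $252.43 + $252.43 + $252.43 + $193.62 + $134.15 + $74.04 + $13.26 = $1,172.36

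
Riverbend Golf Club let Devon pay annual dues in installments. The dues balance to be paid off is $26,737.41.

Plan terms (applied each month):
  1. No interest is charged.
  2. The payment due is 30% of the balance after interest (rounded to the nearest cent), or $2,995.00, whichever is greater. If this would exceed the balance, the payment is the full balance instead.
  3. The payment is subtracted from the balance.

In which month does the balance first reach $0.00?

# | Opening | Payment | End bal
1 | $26,737.41 | $8,021.22 | $18,716.19
2 | $18,716.19 | $5,614.86 | $13,101.33
3 | $13,101.33 | $3,930.40 | $9,170.93
4 | $9,170.93 | $2,995.00 | $6,175.93
5 | $6,175.93 | $2,995.00 | $3,180.93
6 | $3,180.93 | $2,995.00 | $185.93
7 | $185.93 | $185.93 | $0.00
Balance reaches $0.00 in month 7.

7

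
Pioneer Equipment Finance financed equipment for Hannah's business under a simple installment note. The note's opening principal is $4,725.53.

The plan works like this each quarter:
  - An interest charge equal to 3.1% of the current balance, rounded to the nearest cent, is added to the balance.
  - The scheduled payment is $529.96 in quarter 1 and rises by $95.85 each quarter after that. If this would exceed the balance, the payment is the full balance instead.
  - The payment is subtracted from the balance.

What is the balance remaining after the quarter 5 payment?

Quarter 1: opening $4,725.53; interest $146.49 → $4,872.02; payment $529.96; balance $4,342.06
Quarter 2: opening $4,342.06; interest $134.60 → $4,476.66; payment $625.81; balance $3,850.85
Quarter 3: opening $3,850.85; interest $119.38 → $3,970.23; payment $721.66; balance $3,248.57
Quarter 4: opening $3,248.57; interest $100.71 → $3,349.28; payment $817.51; balance $2,531.77
Quarter 5: opening $2,531.77; interest $78.48 → $2,610.25; payment $913.36; balance $1,696.89

$1,696.89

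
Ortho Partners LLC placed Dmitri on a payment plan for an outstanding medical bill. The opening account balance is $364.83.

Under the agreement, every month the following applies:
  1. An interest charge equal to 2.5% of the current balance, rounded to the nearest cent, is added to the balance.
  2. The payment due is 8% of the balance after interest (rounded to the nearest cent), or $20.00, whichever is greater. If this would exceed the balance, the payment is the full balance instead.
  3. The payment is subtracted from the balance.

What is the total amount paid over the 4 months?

$109.82

Month 1: opening $364.83; interest $9.12 → $373.95; payment $29.92; balance $344.03
Month 2: opening $344.03; interest $8.60 → $352.63; payment $28.21; balance $324.42
Month 3: opening $324.42; interest $8.11 → $332.53; payment $26.60; balance $305.93
Month 4: opening $305.93; interest $7.65 → $313.58; payment $25.09; balance $288.49
Total paid: $109.82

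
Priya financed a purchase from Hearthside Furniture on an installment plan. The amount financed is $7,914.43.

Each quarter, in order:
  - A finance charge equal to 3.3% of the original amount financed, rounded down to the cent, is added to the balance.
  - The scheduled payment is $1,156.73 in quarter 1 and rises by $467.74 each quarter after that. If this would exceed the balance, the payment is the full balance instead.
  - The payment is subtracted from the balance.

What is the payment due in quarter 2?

# | Opening | Interest | Payment | End bal
1 | $7,914.43 | $261.17 | $1,156.73 | $7,018.87
2 | $7,018.87 | $261.17 | $1,624.47 | $5,655.57

$1,624.47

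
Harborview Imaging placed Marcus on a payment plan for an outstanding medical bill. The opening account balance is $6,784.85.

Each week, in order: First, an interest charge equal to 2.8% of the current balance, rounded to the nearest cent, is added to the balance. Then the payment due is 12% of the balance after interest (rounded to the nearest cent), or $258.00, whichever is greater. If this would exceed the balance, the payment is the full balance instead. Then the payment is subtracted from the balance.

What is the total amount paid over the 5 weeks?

# | Opening | Interest | Payment | End bal
1 | $6,784.85 | $189.98 | $836.98 | $6,137.85
2 | $6,137.85 | $171.86 | $757.17 | $5,552.54
3 | $5,552.54 | $155.47 | $684.96 | $5,023.05
4 | $5,023.05 | $140.65 | $619.64 | $4,544.06
5 | $4,544.06 | $127.23 | $560.55 | $4,110.74
Total paid: $3,459.30

$3,459.30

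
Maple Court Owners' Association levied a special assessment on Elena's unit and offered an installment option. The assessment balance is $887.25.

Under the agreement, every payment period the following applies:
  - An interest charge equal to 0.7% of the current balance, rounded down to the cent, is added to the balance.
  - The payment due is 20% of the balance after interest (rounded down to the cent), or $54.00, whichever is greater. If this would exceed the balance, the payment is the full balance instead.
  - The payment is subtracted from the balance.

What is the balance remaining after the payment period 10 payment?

# | Opening | Interest | Payment | End bal
1 | $887.25 | $6.21 | $178.69 | $714.77
2 | $714.77 | $5.00 | $143.95 | $575.82
3 | $575.82 | $4.03 | $115.97 | $463.88
4 | $463.88 | $3.24 | $93.42 | $373.70
5 | $373.70 | $2.61 | $75.26 | $301.05
6 | $301.05 | $2.10 | $60.63 | $242.52
7 | $242.52 | $1.69 | $54.00 | $190.21
8 | $190.21 | $1.33 | $54.00 | $137.54
9 | $137.54 | $0.96 | $54.00 | $84.50
10 | $84.50 | $0.59 | $54.00 | $31.09

$31.09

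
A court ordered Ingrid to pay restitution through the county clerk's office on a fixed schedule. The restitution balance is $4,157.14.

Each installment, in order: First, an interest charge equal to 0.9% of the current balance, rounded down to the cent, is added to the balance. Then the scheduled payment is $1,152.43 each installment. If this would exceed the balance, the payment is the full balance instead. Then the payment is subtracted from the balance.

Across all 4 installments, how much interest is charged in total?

Installment 1: opening $4,157.14; interest $37.41 → $4,194.55; payment $1,152.43; balance $3,042.12
Installment 2: opening $3,042.12; interest $27.37 → $3,069.49; payment $1,152.43; balance $1,917.06
Installment 3: opening $1,917.06; interest $17.25 → $1,934.31; payment $1,152.43; balance $781.88
Installment 4: opening $781.88; interest $7.03 → $788.91; payment $788.91; balance $0.00
Total interest: $37.41 + $27.37 + $17.25 + $7.03 = $89.06

$89.06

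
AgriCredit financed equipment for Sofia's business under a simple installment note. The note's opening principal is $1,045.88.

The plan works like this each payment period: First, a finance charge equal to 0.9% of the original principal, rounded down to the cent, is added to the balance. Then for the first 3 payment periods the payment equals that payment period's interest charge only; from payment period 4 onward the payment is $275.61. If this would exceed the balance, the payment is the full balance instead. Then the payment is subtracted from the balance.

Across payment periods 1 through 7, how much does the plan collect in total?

Payment period 1: $1,045.88 +$9.41 interest = $1,055.29; pay $9.41 → $1,045.88
Payment period 2: $1,045.88 +$9.41 interest = $1,055.29; pay $9.41 → $1,045.88
Payment period 3: $1,045.88 +$9.41 interest = $1,055.29; pay $9.41 → $1,045.88
Payment period 4: $1,045.88 +$9.41 interest = $1,055.29; pay $275.61 → $779.68
Payment period 5: $779.68 +$9.41 interest = $789.09; pay $275.61 → $513.48
Payment period 6: $513.48 +$9.41 interest = $522.89; pay $275.61 → $247.28
Payment period 7: $247.28 +$9.41 interest = $256.69; pay $256.69 → $0.00
Total paid: $1,111.75

$1,111.75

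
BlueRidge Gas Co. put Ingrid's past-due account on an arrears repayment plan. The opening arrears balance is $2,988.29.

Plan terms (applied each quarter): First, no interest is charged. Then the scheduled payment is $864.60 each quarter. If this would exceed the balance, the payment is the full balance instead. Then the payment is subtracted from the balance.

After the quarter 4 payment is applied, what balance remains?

$0.00

# | Opening | Payment | End bal
1 | $2,988.29 | $864.60 | $2,123.69
2 | $2,123.69 | $864.60 | $1,259.09
3 | $1,259.09 | $864.60 | $394.49
4 | $394.49 | $394.49 | $0.00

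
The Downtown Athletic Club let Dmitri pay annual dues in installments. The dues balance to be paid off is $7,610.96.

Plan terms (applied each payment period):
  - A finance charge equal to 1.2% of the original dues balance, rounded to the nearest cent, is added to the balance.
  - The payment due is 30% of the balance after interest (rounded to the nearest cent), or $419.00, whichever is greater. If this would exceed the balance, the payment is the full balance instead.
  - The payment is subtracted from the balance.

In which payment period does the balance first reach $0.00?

Payment period 1: $7,610.96 +$91.33 interest = $7,702.29; pay $2,310.69 → $5,391.60
Payment period 2: $5,391.60 +$91.33 interest = $5,482.93; pay $1,644.88 → $3,838.05
Payment period 3: $3,838.05 +$91.33 interest = $3,929.38; pay $1,178.81 → $2,750.57
Payment period 4: $2,750.57 +$91.33 interest = $2,841.90; pay $852.57 → $1,989.33
Payment period 5: $1,989.33 +$91.33 interest = $2,080.66; pay $624.20 → $1,456.46
Payment period 6: $1,456.46 +$91.33 interest = $1,547.79; pay $464.34 → $1,083.45
Payment period 7: $1,083.45 +$91.33 interest = $1,174.78; pay $419.00 → $755.78
Payment period 8: $755.78 +$91.33 interest = $847.11; pay $419.00 → $428.11
Payment period 9: $428.11 +$91.33 interest = $519.44; pay $419.00 → $100.44
Payment period 10: $100.44 +$91.33 interest = $191.77; pay $191.77 → $0.00
Balance reaches $0.00 in payment period 10.

10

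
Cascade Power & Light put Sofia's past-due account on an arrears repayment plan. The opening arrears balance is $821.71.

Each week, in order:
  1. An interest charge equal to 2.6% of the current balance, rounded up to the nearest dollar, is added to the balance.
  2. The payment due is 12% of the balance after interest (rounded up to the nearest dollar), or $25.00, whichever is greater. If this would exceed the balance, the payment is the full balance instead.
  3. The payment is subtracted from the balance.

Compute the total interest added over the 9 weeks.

$137.00

# | Opening | Interest | Payment | End bal
1 | $821.71 | $22.00 | $102.00 | $741.71
2 | $741.71 | $20.00 | $92.00 | $669.71
3 | $669.71 | $18.00 | $83.00 | $604.71
4 | $604.71 | $16.00 | $75.00 | $545.71
5 | $545.71 | $15.00 | $68.00 | $492.71
6 | $492.71 | $13.00 | $61.00 | $444.71
7 | $444.71 | $12.00 | $55.00 | $401.71
8 | $401.71 | $11.00 | $50.00 | $362.71
9 | $362.71 | $10.00 | $45.00 | $327.71
Total interest: $22.00 + $20.00 + $18.00 + $16.00 + $15.00 + $13.00 + $12.00 + $11.00 + $10.00 = $137.00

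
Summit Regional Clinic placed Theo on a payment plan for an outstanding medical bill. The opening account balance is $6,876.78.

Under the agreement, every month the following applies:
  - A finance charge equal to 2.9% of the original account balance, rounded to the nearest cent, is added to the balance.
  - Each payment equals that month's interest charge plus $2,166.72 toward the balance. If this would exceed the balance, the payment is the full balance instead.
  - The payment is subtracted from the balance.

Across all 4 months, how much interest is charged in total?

Month 1: $6,876.78 +$199.43 interest = $7,076.21; pay $2,366.15 → $4,710.06
Month 2: $4,710.06 +$199.43 interest = $4,909.49; pay $2,366.15 → $2,543.34
Month 3: $2,543.34 +$199.43 interest = $2,742.77; pay $2,366.15 → $376.62
Month 4: $376.62 +$199.43 interest = $576.05; pay $576.05 → $0.00
Total interest: $199.43 + $199.43 + $199.43 + $199.43 = $797.72

$797.72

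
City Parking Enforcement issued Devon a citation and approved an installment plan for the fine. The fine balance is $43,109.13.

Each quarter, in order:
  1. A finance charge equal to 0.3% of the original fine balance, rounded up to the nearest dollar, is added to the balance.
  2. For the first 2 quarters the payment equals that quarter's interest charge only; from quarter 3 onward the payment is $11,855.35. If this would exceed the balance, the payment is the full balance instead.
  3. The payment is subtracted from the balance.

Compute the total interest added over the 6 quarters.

Quarter 1: $43,109.13 +$130.00 interest = $43,239.13; pay $130.00 → $43,109.13
Quarter 2: $43,109.13 +$130.00 interest = $43,239.13; pay $130.00 → $43,109.13
Quarter 3: $43,109.13 +$130.00 interest = $43,239.13; pay $11,855.35 → $31,383.78
Quarter 4: $31,383.78 +$130.00 interest = $31,513.78; pay $11,855.35 → $19,658.43
Quarter 5: $19,658.43 +$130.00 interest = $19,788.43; pay $11,855.35 → $7,933.08
Quarter 6: $7,933.08 +$130.00 interest = $8,063.08; pay $8,063.08 → $0.00
Total interest: $130.00 + $130.00 + $130.00 + $130.00 + $130.00 + $130.00 = $780.00

$780.00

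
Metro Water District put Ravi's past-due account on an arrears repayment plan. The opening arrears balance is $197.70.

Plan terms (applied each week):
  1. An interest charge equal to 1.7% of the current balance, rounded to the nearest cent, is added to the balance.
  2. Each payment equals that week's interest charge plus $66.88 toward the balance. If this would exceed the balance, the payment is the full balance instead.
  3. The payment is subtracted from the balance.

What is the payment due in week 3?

$65.03

Week 1: $197.70 +$3.36 interest = $201.06; pay $70.24 → $130.82
Week 2: $130.82 +$2.22 interest = $133.04; pay $69.10 → $63.94
Week 3: $63.94 +$1.09 interest = $65.03; pay $65.03 → $0.00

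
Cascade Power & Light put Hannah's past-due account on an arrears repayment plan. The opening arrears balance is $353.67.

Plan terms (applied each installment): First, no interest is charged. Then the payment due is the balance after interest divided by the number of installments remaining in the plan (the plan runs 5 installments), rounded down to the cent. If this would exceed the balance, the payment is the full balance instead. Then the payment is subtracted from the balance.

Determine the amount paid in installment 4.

$70.74

Installment 1: opening $353.67; payment $70.73; balance $282.94
Installment 2: opening $282.94; payment $70.73; balance $212.21
Installment 3: opening $212.21; payment $70.73; balance $141.48
Installment 4: opening $141.48; payment $70.74; balance $70.74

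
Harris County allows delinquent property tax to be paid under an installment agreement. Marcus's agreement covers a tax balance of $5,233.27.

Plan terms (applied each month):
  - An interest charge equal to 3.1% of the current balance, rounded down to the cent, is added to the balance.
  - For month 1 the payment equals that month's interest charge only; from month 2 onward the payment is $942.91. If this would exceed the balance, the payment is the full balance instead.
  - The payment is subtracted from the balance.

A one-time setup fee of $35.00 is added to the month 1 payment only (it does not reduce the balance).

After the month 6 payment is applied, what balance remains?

$1,080.23

Month 1: opening $5,233.27; interest $162.23 → $5,395.50; payment $162.23 (+ $35.00 fee); balance $5,233.27
Month 2: opening $5,233.27; interest $162.23 → $5,395.50; payment $942.91; balance $4,452.59
Month 3: opening $4,452.59; interest $138.03 → $4,590.62; payment $942.91; balance $3,647.71
Month 4: opening $3,647.71; interest $113.07 → $3,760.78; payment $942.91; balance $2,817.87
Month 5: opening $2,817.87; interest $87.35 → $2,905.22; payment $942.91; balance $1,962.31
Month 6: opening $1,962.31; interest $60.83 → $2,023.14; payment $942.91; balance $1,080.23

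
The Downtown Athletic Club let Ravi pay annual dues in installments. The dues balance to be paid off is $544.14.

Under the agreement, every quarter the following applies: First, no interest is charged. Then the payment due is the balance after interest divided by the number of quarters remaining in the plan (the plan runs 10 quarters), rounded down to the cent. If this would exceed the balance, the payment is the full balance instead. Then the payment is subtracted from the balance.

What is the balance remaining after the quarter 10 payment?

Quarter 1: opening $544.14; payment $54.41; balance $489.73
Quarter 2: opening $489.73; payment $54.41; balance $435.32
Quarter 3: opening $435.32; payment $54.41; balance $380.91
Quarter 4: opening $380.91; payment $54.41; balance $326.50
Quarter 5: opening $326.50; payment $54.41; balance $272.09
Quarter 6: opening $272.09; payment $54.41; balance $217.68
Quarter 7: opening $217.68; payment $54.42; balance $163.26
Quarter 8: opening $163.26; payment $54.42; balance $108.84
Quarter 9: opening $108.84; payment $54.42; balance $54.42
Quarter 10: opening $54.42; payment $54.42; balance $0.00

$0.00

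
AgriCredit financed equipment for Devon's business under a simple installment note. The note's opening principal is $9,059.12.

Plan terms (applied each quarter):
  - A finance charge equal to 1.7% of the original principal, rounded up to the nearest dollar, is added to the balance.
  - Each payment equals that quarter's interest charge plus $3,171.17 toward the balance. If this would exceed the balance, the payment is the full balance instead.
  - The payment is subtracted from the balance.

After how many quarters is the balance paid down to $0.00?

3

Quarter 1: opening $9,059.12; interest $155.00 → $9,214.12; payment $3,326.17; balance $5,887.95
Quarter 2: opening $5,887.95; interest $155.00 → $6,042.95; payment $3,326.17; balance $2,716.78
Quarter 3: opening $2,716.78; interest $155.00 → $2,871.78; payment $2,871.78; balance $0.00
Balance reaches $0.00 in quarter 3.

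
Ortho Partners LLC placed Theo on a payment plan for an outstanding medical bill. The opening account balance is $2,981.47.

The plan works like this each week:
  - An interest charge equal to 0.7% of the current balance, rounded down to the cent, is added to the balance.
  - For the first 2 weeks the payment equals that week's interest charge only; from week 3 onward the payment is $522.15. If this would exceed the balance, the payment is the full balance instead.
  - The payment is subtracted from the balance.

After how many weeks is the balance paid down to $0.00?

Week 1: $2,981.47 +$20.87 interest = $3,002.34; pay $20.87 → $2,981.47
Week 2: $2,981.47 +$20.87 interest = $3,002.34; pay $20.87 → $2,981.47
Week 3: $2,981.47 +$20.87 interest = $3,002.34; pay $522.15 → $2,480.19
Week 4: $2,480.19 +$17.36 interest = $2,497.55; pay $522.15 → $1,975.40
Week 5: $1,975.40 +$13.82 interest = $1,989.22; pay $522.15 → $1,467.07
Week 6: $1,467.07 +$10.26 interest = $1,477.33; pay $522.15 → $955.18
Week 7: $955.18 +$6.68 interest = $961.86; pay $522.15 → $439.71
Week 8: $439.71 +$3.07 interest = $442.78; pay $442.78 → $0.00
Balance reaches $0.00 in week 8.

8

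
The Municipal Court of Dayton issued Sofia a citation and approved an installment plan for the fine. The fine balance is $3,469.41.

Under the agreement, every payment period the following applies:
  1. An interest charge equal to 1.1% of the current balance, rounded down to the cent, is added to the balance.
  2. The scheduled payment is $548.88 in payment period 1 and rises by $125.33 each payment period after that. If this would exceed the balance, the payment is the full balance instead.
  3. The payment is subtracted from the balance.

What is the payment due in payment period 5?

$642.04

# | Opening | Interest | Payment | End bal
1 | $3,469.41 | $38.16 | $548.88 | $2,958.69
2 | $2,958.69 | $32.54 | $674.21 | $2,317.02
3 | $2,317.02 | $25.48 | $799.54 | $1,542.96
4 | $1,542.96 | $16.97 | $924.87 | $635.06
5 | $635.06 | $6.98 | $642.04 | $0.00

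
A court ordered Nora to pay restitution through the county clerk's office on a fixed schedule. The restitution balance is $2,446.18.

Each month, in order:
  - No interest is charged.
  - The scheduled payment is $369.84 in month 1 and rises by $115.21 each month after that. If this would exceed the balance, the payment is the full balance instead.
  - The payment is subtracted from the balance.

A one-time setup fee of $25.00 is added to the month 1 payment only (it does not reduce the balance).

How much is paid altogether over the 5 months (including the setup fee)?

Month 1: opening $2,446.18; payment $369.84 (+ $25.00 fee); balance $2,076.34
Month 2: opening $2,076.34; payment $485.05; balance $1,591.29
Month 3: opening $1,591.29; payment $600.26; balance $991.03
Month 4: opening $991.03; payment $715.47; balance $275.56
Month 5: opening $275.56; payment $275.56; balance $0.00
Total paid: $2,471.18

$2,471.18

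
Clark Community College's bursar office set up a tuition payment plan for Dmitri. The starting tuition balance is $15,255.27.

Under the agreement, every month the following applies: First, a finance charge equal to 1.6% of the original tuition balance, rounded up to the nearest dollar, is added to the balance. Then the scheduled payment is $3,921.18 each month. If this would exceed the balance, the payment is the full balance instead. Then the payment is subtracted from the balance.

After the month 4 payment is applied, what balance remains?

# | Opening | Interest | Payment | End bal
1 | $15,255.27 | $245.00 | $3,921.18 | $11,579.09
2 | $11,579.09 | $245.00 | $3,921.18 | $7,902.91
3 | $7,902.91 | $245.00 | $3,921.18 | $4,226.73
4 | $4,226.73 | $245.00 | $3,921.18 | $550.55

$550.55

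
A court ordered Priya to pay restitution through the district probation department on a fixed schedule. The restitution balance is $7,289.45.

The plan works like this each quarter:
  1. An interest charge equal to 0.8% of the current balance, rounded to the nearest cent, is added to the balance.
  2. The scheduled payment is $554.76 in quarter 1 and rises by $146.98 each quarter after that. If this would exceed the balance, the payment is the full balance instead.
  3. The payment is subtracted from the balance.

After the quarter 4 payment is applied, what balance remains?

Quarter 1: opening $7,289.45; interest $58.32 → $7,347.77; payment $554.76; balance $6,793.01
Quarter 2: opening $6,793.01; interest $54.34 → $6,847.35; payment $701.74; balance $6,145.61
Quarter 3: opening $6,145.61; interest $49.16 → $6,194.77; payment $848.72; balance $5,346.05
Quarter 4: opening $5,346.05; interest $42.77 → $5,388.82; payment $995.70; balance $4,393.12

$4,393.12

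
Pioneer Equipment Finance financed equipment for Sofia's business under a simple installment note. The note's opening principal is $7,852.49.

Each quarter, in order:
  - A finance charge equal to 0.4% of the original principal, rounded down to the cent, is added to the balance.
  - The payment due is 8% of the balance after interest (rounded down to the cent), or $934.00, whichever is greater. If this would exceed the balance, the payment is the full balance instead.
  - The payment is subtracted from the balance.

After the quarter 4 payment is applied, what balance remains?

$4,242.09

Quarter 1: opening $7,852.49; interest $31.40 → $7,883.89; payment $934.00; balance $6,949.89
Quarter 2: opening $6,949.89; interest $31.40 → $6,981.29; payment $934.00; balance $6,047.29
Quarter 3: opening $6,047.29; interest $31.40 → $6,078.69; payment $934.00; balance $5,144.69
Quarter 4: opening $5,144.69; interest $31.40 → $5,176.09; payment $934.00; balance $4,242.09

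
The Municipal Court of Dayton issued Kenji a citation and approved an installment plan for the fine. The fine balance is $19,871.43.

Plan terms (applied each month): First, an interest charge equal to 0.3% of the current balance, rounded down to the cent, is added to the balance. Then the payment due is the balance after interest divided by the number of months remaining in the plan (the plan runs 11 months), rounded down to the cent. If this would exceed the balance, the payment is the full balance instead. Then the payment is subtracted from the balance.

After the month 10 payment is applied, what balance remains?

$1,861.42

# | Opening | Interest | Payment | End bal
1 | $19,871.43 | $59.61 | $1,811.91 | $18,119.13
2 | $18,119.13 | $54.35 | $1,817.34 | $16,356.14
3 | $16,356.14 | $49.06 | $1,822.80 | $14,582.40
4 | $14,582.40 | $43.74 | $1,828.26 | $12,797.88
5 | $12,797.88 | $38.39 | $1,833.75 | $11,002.52
6 | $11,002.52 | $33.00 | $1,839.25 | $9,196.27
7 | $9,196.27 | $27.58 | $1,844.77 | $7,379.08
8 | $7,379.08 | $22.13 | $1,850.30 | $5,550.91
9 | $5,550.91 | $16.65 | $1,855.85 | $3,711.71
10 | $3,711.71 | $11.13 | $1,861.42 | $1,861.42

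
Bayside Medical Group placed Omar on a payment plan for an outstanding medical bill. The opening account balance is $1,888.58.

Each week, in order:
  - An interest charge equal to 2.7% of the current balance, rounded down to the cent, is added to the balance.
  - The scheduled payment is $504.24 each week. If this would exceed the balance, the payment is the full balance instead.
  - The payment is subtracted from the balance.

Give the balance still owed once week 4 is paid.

# | Opening | Interest | Payment | End bal
1 | $1,888.58 | $50.99 | $504.24 | $1,435.33
2 | $1,435.33 | $38.75 | $504.24 | $969.84
3 | $969.84 | $26.18 | $504.24 | $491.78
4 | $491.78 | $13.27 | $504.24 | $0.81

$0.81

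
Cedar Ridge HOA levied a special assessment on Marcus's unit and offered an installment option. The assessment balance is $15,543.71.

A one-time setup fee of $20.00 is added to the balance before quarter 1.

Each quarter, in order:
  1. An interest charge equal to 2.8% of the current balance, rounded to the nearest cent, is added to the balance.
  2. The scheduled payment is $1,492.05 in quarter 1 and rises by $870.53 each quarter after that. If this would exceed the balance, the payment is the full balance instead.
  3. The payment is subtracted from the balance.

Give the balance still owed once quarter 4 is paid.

Quarter 1: opening $15,563.71; interest $435.78 → $15,999.49; payment $1,492.05; balance $14,507.44
Quarter 2: opening $14,507.44; interest $406.21 → $14,913.65; payment $2,362.58; balance $12,551.07
Quarter 3: opening $12,551.07; interest $351.43 → $12,902.50; payment $3,233.11; balance $9,669.39
Quarter 4: opening $9,669.39; interest $270.74 → $9,940.13; payment $4,103.64; balance $5,836.49

$5,836.49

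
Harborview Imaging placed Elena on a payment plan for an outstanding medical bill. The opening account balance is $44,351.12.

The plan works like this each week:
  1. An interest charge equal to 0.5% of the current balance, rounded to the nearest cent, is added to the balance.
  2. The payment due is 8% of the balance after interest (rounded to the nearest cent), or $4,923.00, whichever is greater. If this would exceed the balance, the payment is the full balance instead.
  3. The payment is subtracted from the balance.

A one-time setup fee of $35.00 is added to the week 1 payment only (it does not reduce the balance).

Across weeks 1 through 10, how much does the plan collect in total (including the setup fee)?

$45,531.66

Week 1: opening $44,351.12; interest $221.76 → $44,572.88; payment $4,923.00 (+ $35.00 fee); balance $39,649.88
Week 2: opening $39,649.88; interest $198.25 → $39,848.13; payment $4,923.00; balance $34,925.13
Week 3: opening $34,925.13; interest $174.63 → $35,099.76; payment $4,923.00; balance $30,176.76
Week 4: opening $30,176.76; interest $150.88 → $30,327.64; payment $4,923.00; balance $25,404.64
Week 5: opening $25,404.64; interest $127.02 → $25,531.66; payment $4,923.00; balance $20,608.66
Week 6: opening $20,608.66; interest $103.04 → $20,711.70; payment $4,923.00; balance $15,788.70
Week 7: opening $15,788.70; interest $78.94 → $15,867.64; payment $4,923.00; balance $10,944.64
Week 8: opening $10,944.64; interest $54.72 → $10,999.36; payment $4,923.00; balance $6,076.36
Week 9: opening $6,076.36; interest $30.38 → $6,106.74; payment $4,923.00; balance $1,183.74
Week 10: opening $1,183.74; interest $5.92 → $1,189.66; payment $1,189.66; balance $0.00
Total paid: $45,531.66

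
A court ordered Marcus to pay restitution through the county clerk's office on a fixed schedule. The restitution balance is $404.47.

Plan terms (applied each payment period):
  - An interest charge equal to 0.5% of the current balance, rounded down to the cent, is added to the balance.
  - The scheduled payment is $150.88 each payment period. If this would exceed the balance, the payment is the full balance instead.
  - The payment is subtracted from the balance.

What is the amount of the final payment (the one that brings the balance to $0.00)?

$106.53

Payment period 1: opening $404.47; interest $2.02 → $406.49; payment $150.88; balance $255.61
Payment period 2: opening $255.61; interest $1.27 → $256.88; payment $150.88; balance $106.00
Payment period 3: opening $106.00; interest $0.53 → $106.53; payment $106.53; balance $0.00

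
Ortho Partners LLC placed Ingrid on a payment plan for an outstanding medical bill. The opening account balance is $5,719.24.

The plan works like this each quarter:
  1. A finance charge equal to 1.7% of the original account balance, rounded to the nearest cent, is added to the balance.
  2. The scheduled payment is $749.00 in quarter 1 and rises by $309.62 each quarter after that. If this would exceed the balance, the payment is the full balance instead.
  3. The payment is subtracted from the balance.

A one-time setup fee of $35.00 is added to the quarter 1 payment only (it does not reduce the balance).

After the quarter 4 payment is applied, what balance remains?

$1,254.44

# | Opening | Interest | Payment | Fee | End bal
1 | $5,719.24 | $97.23 | $749.00 | $35.00 | $5,067.47
2 | $5,067.47 | $97.23 | $1,058.62 | — | $4,106.08
3 | $4,106.08 | $97.23 | $1,368.24 | — | $2,835.07
4 | $2,835.07 | $97.23 | $1,677.86 | — | $1,254.44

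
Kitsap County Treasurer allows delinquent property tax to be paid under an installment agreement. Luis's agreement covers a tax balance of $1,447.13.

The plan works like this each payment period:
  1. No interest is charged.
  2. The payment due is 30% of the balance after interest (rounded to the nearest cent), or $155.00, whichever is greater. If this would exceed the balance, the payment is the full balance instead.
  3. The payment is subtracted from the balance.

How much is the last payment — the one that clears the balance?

$31.36

# | Opening | Payment | End bal
1 | $1,447.13 | $434.14 | $1,012.99
2 | $1,012.99 | $303.90 | $709.09
3 | $709.09 | $212.73 | $496.36
4 | $496.36 | $155.00 | $341.36
5 | $341.36 | $155.00 | $186.36
6 | $186.36 | $155.00 | $31.36
7 | $31.36 | $31.36 | $0.00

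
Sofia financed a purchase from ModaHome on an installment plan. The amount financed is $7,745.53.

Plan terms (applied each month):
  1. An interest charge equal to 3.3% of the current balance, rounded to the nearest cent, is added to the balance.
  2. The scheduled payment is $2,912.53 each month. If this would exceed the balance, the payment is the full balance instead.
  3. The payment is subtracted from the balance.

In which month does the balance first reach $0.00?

3

Month 1: $7,745.53 +$255.60 interest = $8,001.13; pay $2,912.53 → $5,088.60
Month 2: $5,088.60 +$167.92 interest = $5,256.52; pay $2,912.53 → $2,343.99
Month 3: $2,343.99 +$77.35 interest = $2,421.34; pay $2,421.34 → $0.00
Balance reaches $0.00 in month 3.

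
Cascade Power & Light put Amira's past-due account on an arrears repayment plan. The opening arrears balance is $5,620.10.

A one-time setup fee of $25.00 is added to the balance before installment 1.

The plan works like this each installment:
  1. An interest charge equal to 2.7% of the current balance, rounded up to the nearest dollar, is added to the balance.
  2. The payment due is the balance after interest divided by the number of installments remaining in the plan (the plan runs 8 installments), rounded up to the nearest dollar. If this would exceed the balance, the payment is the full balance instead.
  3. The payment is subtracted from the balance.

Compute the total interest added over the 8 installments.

$734.00

Installment 1: $5,645.10 +$153.00 interest = $5,798.10; pay $725.00 → $5,073.10
Installment 2: $5,073.10 +$137.00 interest = $5,210.10; pay $745.00 → $4,465.10
Installment 3: $4,465.10 +$121.00 interest = $4,586.10; pay $765.00 → $3,821.10
Installment 4: $3,821.10 +$104.00 interest = $3,925.10; pay $786.00 → $3,139.10
Installment 5: $3,139.10 +$85.00 interest = $3,224.10; pay $807.00 → $2,417.10
Installment 6: $2,417.10 +$66.00 interest = $2,483.10; pay $828.00 → $1,655.10
Installment 7: $1,655.10 +$45.00 interest = $1,700.10; pay $851.00 → $849.10
Installment 8: $849.10 +$23.00 interest = $872.10; pay $872.10 → $0.00
Total interest: $153.00 + $137.00 + $121.00 + $104.00 + $85.00 + $66.00 + $45.00 + $23.00 = $734.00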